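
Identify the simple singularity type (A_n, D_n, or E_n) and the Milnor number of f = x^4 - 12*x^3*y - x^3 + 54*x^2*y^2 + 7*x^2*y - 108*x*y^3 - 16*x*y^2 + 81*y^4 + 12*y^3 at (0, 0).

The Hessian of f at 0 has rank 0. Corank 2; j^3 = -(x - 3*y)*(x - 2*y)^2 has shape L^2 M (L != M), so D-series; mu = 5 gives D_5.

Type D_5, Milnor number mu = 5.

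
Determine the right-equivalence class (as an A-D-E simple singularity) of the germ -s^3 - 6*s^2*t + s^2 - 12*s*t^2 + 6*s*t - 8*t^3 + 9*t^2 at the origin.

A_{2}

The Hessian of f at 0 has rank 1. Corank 1: A-series; mu = 2 gives A_2.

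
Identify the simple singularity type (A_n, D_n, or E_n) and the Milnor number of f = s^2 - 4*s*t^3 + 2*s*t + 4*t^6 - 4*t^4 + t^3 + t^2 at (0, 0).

Type A_2, Milnor number mu = 2.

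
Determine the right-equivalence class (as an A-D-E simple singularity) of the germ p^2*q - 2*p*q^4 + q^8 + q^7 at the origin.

D_{9}

The Hessian of f at 0 has rank 0. Corank 2; j^3 = p^2*q has shape L^2 M (L != M), so D-series; mu = 9 gives D_9.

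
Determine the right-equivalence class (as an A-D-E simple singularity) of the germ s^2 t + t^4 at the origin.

D_5

The Hessian of f at 0 has rank 0. Corank 2; j^3 = s^2*t has shape L^2 M (L != M), so D-series; mu = 5 gives D_5.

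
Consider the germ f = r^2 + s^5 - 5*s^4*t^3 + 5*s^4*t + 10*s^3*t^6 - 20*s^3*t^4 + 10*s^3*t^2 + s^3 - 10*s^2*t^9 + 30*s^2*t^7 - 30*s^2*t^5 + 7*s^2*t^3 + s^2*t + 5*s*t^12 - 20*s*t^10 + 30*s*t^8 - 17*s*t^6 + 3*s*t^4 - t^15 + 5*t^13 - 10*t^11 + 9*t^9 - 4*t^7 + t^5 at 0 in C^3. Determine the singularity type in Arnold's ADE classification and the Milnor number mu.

Type D_{6}, Milnor number mu = 6.

The Hessian of f at 0 has rank 1. Corank 2; j^3 = s^2*(s + t) has shape L^2 M (L != M), so D-series; mu = 6 gives D_6.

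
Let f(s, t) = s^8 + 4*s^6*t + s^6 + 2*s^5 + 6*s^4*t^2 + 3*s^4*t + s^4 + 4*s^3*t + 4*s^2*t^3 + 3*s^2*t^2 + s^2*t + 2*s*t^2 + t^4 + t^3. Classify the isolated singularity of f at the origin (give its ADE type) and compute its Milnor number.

Type D_5, Milnor number mu = 5.

The Hessian of f at 0 has rank 0. Corank 2; j^3 = t*(s + t)^2 has shape L^2 M (L != M), so D-series; mu = 5 gives D_5.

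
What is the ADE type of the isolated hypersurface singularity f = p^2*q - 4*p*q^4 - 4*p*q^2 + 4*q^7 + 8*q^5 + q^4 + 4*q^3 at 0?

D5

The Hessian of f at 0 has rank 0. Corank 2; j^3 = q*(p - 2*q)^2 has shape L^2 M (L != M), so D-series; mu = 5 gives D_5.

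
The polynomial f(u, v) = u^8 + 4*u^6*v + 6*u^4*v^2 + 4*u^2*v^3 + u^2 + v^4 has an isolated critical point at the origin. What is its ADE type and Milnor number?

Type A_{3}, Milnor number mu = 3.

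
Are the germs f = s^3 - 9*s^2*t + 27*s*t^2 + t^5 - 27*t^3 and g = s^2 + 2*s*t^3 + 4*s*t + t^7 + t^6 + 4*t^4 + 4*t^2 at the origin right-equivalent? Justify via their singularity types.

No.

The Hessian of f at 0 is [[0, 0], [0, 0]] with rank 0, so corank 2. A Groebner basis of the Jacobian ideal J(f) in C{s,t} is {t^4, s^2 - 6*s*t + 9*t^2}; counting standard monomials gives mu = 8. Corank 2; j^3 = (s - 3*t)^3 is a perfect cube, so E-series; the 5-jet and mu = 8 give E_8. The Hessian of g at 0 is [[2, 4], [4, 8]] with rank 1, so corank 1. A Groebner basis of the Jacobian ideal J(g) in C{s,t} is {s + t^3 + 2*t, s^2 + 4*s*t + 4*t^2}; counting standard monomials gives mu = 6. Corank 1: A-series; mu = 6 gives A_6. f is E_8 but g is A_6, hence not right-equivalent.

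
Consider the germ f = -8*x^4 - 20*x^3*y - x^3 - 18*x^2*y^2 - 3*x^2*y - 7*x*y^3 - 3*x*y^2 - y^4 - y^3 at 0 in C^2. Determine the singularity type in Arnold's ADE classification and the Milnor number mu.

Type E_{7}, Milnor number mu = 7.

The Hessian of f at 0 is [[0, 0], [0, 0]] with rank 0, so corank 2. A Groebner basis of the Jacobian ideal J(f) in C{x,y} is {3*x^2/4 + 3*x*y/2 + y^4 - y^3/4 + 3*y^2/4, x^3 + 9*x^2/4 + 9*x*y/2 + y^3/4 + 9*y^2/4, x^2*y - 7*x^2/4 - 7*x*y/2 - 5*y^3/12 - 7*y^2/4, x^2 + x*y^2 + 2*x*y + 2*y^3/3 + y^2}; counting standard monomials gives mu = 7. Corank 2; j^3 = -(x + y)^3 is a perfect cube, so E-series; the 4-jet and mu = 7 give E_7.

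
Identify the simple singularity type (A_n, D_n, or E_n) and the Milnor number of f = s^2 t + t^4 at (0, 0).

Type D5, Milnor number mu = 5.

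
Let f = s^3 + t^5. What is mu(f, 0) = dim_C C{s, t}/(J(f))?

The Hessian of f at 0 is [[0, 0], [0, 0]] with rank 0, so corank 2. A Groebner basis of the Jacobian ideal J(f) in C{s,t} is {t^4, s^2}; counting standard monomials gives mu = 8. Corank 2; j^3 = s^3 is a perfect cube, so E-series; the 5-jet and mu = 8 give E_8.

8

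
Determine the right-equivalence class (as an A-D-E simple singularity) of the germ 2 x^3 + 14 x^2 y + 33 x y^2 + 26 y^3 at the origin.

D4

The Hessian of f at 0 has rank 0. Corank 2; j^3 = (x + 2*y)*(2*x^2 + 10*x*y + 13*y^2) splits into three distinct lines over C (the quadratic factor has nonzero discriminant), so D_4.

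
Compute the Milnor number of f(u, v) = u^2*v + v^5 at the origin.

6

The Hessian of f at 0 has rank 0. Corank 2; j^3 = u^2*v has shape L^2 M (L != M), so D-series; mu = 6 gives D_6.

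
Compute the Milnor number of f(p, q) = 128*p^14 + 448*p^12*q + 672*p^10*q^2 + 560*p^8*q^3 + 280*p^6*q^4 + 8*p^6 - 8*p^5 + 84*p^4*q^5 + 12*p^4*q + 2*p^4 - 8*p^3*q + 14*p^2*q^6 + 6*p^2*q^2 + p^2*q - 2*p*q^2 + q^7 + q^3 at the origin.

8

The Hessian of f at 0 has rank 0. Corank 2; j^3 = q*(p - q)^2 has shape L^2 M (L != M), so D-series; mu = 8 gives D_8.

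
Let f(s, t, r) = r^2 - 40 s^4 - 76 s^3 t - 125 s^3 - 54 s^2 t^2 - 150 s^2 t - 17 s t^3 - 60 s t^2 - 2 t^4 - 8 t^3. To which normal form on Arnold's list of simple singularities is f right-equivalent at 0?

The Hessian of f at 0 has rank 1. Corank 2; j^3 = -(5*s + 2*t)^3 is a perfect cube, so E-series; the 4-jet and mu = 7 give E_7.

E_7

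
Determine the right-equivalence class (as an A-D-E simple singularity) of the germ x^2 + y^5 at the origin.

The Hessian of f at 0 has rank 1. Corank 1: A-series; mu = 4 gives A_4.

A_4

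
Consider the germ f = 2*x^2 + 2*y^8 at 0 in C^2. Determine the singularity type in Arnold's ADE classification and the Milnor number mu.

The Hessian of f at 0 has rank 1. Corank 1: A-series; mu = 7 gives A_7.

Type A7, Milnor number mu = 7.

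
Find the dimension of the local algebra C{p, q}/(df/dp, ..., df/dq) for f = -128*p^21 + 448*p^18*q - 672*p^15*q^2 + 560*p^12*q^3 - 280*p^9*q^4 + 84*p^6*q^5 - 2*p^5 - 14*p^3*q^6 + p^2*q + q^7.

8

The Hessian of f at 0 has rank 0. Corank 2; j^3 = p^2*q has shape L^2 M (L != M), so D-series; mu = 8 gives D_8.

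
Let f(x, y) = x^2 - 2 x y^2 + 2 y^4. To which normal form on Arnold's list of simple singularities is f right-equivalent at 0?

The Hessian of f at 0 has rank 1. Corank 1: A-series; mu = 3 gives A_3.

A_{3}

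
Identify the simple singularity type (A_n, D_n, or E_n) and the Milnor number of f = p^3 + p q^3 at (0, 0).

Type E7, Milnor number mu = 7.

The Hessian of f at 0 has rank 0. Corank 2; j^3 = p^3 is a perfect cube, so E-series; the 4-jet and mu = 7 give E_7.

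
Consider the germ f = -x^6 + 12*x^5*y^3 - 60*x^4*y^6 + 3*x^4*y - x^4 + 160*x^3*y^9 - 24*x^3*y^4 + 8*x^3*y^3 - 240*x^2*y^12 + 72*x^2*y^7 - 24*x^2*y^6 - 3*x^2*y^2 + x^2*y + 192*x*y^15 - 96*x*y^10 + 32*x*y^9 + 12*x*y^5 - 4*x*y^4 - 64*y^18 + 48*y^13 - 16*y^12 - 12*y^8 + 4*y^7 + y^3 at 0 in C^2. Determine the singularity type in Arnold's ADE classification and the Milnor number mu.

The Hessian of f at 0 is [[0, 0], [0, 0]] with rank 0, so corank 2. A Groebner basis of the Jacobian ideal J(f) in C{x,y} is {y^3, x^2 + 3*y^2, x*y}; counting standard monomials gives mu = 4. Corank 2; j^3 = y*(x^2 + y^2) splits into three distinct lines over C (the quadratic factor has nonzero discriminant), so D_4.

Type D4, Milnor number mu = 4.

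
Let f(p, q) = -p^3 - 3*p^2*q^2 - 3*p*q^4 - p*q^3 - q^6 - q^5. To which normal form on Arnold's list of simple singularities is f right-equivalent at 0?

E_7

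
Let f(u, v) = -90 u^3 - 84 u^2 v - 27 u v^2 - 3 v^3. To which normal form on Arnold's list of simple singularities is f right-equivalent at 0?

The Hessian of f at 0 has rank 0. Corank 2; j^3 = -3*(3*u + v)*(10*u^2 + 6*u*v + v^2) splits into three distinct lines over C (the quadratic factor has nonzero discriminant), so D_4.

D4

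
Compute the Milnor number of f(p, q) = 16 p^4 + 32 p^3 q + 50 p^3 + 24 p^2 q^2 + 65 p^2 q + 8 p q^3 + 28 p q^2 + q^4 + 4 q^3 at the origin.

5

The Hessian of f at 0 has rank 0. Corank 2; j^3 = (2*p + q)*(5*p + 2*q)^2 has shape L^2 M (L != M), so D-series; mu = 5 gives D_5.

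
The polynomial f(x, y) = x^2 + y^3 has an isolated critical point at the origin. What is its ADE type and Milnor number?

Type A_{2}, Milnor number mu = 2.

The Hessian of f at 0 has rank 1. Corank 1: A-series; mu = 2 gives A_2.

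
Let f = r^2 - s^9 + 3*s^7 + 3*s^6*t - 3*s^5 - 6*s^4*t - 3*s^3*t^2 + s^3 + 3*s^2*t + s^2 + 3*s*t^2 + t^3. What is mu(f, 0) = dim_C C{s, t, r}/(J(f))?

The Hessian of f at 0 has rank 2. Corank 1: A-series; mu = 2 gives A_2.

2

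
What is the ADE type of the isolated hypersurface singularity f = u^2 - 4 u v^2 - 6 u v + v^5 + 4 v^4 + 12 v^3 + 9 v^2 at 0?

The Hessian of f at 0 has rank 1. Corank 1: A-series; mu = 4 gives A_4.

A_4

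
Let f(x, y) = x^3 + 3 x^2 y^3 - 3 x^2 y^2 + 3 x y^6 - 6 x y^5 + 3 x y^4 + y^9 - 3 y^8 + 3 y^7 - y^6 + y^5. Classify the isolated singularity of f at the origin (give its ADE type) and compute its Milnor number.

The Hessian of f at 0 has rank 0. Corank 2; j^3 = x^3 is a perfect cube, so E-series; the 5-jet and mu = 8 give E_8.

Type E_8, Milnor number mu = 8.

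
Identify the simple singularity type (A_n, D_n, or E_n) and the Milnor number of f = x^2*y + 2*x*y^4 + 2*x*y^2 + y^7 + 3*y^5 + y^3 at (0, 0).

Type D_{6}, Milnor number mu = 6.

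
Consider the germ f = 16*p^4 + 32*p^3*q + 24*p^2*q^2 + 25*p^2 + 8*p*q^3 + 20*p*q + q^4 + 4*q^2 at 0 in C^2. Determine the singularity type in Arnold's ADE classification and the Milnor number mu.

Type A_{3}, Milnor number mu = 3.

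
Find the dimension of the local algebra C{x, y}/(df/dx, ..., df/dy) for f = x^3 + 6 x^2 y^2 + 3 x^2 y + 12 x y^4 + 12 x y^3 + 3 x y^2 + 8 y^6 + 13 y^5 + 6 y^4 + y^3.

The Hessian of f at 0 has rank 0. Corank 2; j^3 = (x + y)^3 is a perfect cube, so E-series; the 5-jet and mu = 8 give E_8.

8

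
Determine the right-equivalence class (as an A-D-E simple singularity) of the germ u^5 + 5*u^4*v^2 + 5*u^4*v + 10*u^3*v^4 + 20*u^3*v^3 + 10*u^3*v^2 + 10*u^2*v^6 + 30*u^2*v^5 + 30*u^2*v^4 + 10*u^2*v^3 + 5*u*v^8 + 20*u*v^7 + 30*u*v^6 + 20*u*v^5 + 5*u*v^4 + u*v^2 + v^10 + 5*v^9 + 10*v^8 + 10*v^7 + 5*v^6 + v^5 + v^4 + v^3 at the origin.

The Hessian of f at 0 is [[0, 0], [0, 0]] with rank 0, so corank 2. A Groebner basis of the Jacobian ideal J(f) in C{u,v} is {u^4 + v^2/5, v^3, u*v + v^2}; counting standard monomials gives mu = 6. Corank 2; j^3 = v^2*(u + v) has shape L^2 M (L != M), so D-series; mu = 6 gives D_6.

D_6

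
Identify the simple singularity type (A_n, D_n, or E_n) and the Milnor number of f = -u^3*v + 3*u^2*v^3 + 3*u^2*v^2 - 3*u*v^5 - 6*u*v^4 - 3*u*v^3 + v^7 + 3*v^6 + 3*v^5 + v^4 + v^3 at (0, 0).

The Hessian of f at 0 has rank 0. Corank 2; j^3 = v^3 is a perfect cube, so E-series; the 4-jet and mu = 7 give E_7.

Type E_7, Milnor number mu = 7.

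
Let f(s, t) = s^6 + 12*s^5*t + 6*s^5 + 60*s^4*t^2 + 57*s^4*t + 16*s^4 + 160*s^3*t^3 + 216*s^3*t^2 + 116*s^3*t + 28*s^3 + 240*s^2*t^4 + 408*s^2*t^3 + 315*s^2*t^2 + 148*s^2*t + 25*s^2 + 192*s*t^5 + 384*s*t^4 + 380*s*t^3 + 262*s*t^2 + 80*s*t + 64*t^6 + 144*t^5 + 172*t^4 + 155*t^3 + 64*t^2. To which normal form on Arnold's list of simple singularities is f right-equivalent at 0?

The Hessian of f at 0 is [[50, 80], [80, 128]] with rank 1, so corank 1. A Groebner basis of the Jacobian ideal J(f) in C{s,t} is {t^2, s + 8*t/5}; counting standard monomials gives mu = 2. Corank 1: A-series; mu = 2 gives A_2.

A2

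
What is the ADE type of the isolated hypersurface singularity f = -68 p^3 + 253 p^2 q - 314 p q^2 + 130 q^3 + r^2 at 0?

The Hessian of f at 0 has rank 1. Corank 2; j^3 = -(4*p - 5*q)*(17*p^2 - 42*p*q + 26*q^2) splits into three distinct lines over C (the quadratic factor has nonzero discriminant), so D_4.

D_4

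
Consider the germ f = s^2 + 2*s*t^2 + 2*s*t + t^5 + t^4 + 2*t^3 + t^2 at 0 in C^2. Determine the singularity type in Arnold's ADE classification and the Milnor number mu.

Type A_{4}, Milnor number mu = 4.

The Hessian of f at 0 is [[2, 2], [2, 2]] with rank 1, so corank 1. A Groebner basis of the Jacobian ideal J(f) in C{s,t} is {s^2 + 2*s*t - s - t, s + t^2 + t}; counting standard monomials gives mu = 4. Corank 1: A-series; mu = 4 gives A_4.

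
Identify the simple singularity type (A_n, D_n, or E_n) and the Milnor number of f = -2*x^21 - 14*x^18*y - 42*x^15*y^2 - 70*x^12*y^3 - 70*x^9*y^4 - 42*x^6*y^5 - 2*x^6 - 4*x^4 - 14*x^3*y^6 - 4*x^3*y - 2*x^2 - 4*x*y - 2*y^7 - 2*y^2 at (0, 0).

Type A_6, Milnor number mu = 6.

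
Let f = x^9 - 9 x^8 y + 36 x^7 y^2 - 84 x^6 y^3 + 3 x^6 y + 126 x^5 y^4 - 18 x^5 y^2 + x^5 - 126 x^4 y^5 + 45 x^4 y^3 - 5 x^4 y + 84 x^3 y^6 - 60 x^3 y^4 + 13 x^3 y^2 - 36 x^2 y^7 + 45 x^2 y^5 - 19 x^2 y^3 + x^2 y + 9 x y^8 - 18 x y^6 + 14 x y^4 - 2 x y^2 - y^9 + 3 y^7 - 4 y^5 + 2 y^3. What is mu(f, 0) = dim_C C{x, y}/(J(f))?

The Hessian of f at 0 is [[0, 0], [0, 0]] with rank 0, so corank 2. A Groebner basis of the Jacobian ideal J(f) in C{x,y} is {y^3, x^2 + 2*y^2, x*y - y^2}; counting standard monomials gives mu = 4. Corank 2; j^3 = y*(x^2 - 2*x*y + 2*y^2) splits into three distinct lines over C (the quadratic factor has nonzero discriminant), so D_4.

4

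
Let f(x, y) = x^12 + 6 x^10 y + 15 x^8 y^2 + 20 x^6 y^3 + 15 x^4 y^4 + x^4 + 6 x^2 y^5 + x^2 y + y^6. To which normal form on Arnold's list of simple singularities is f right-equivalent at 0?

D7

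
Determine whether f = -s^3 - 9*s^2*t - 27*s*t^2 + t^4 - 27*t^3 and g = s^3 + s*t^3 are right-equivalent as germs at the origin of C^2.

No.

The Hessian of f at 0 has rank 0. Corank 2; j^3 = -(s + 3*t)^3 is a perfect cube, so E-series; the 4-jet and mu = 6 give E_6. The Hessian of g at 0 has rank 0. Corank 2; j^3 = s^3 is a perfect cube, so E-series; the 4-jet and mu = 7 give E_7. f is E_6 but g is E_7, hence not right-equivalent.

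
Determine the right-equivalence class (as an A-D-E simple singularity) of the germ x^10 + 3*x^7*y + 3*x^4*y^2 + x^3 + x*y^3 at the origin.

E_7

The Hessian of f at 0 is [[0, 0], [0, 0]] with rank 0, so corank 2. A Groebner basis of the Jacobian ideal J(f) in C{x,y} is {x^3, x*y^2, 3*x^2 + y^3}; counting standard monomials gives mu = 7. Corank 2; j^3 = x^3 is a perfect cube, so E-series; the 4-jet and mu = 7 give E_7.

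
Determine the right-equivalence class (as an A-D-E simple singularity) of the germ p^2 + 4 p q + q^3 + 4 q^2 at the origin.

A_2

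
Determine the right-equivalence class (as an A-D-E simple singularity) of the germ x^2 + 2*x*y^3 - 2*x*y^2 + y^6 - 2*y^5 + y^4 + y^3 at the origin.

A_2

The Hessian of f at 0 is [[2, 0], [0, 0]] with rank 1, so corank 1. A Groebner basis of the Jacobian ideal J(f) in C{x,y} is {y^2, x}; counting standard monomials gives mu = 2. Corank 1: A-series; mu = 2 gives A_2.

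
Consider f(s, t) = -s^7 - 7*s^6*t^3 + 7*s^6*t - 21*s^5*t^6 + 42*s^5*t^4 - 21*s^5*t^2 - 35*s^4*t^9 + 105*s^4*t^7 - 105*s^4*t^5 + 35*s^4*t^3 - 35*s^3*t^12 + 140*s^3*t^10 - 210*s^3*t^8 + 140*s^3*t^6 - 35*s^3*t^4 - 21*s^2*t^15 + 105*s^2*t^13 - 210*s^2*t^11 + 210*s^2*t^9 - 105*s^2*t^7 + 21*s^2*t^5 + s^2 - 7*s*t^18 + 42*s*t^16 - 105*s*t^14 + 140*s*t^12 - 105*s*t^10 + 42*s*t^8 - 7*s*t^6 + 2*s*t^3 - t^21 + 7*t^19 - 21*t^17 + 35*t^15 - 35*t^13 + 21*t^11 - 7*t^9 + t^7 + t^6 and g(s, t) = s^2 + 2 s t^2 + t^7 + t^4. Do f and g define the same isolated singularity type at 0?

Yes.

The Hessian of f at 0 has rank 1. Corank 1: A-series; mu = 6 gives A_6. The Hessian of g at 0 has rank 1. Corank 1: A-series; mu = 6 gives A_6. Both have type A_6, hence right-equivalent.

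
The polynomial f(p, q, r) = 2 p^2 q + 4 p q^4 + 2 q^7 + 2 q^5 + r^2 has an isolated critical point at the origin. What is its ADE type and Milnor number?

The Hessian of f at 0 is [[0, 0, 0], [0, 0, 0], [0, 0, 2]] with rank 1, so corank 2. A Groebner basis of the Jacobian ideal J(f) in C{p,q,r} is {p*q + q^4, p*q^2, p^2 - 5*p*q, r}; counting standard monomials gives mu = 6. Corank 2; j^3 = 2*p^2*q has shape L^2 M (L != M), so D-series; mu = 6 gives D_6.

Type D_6, Milnor number mu = 6.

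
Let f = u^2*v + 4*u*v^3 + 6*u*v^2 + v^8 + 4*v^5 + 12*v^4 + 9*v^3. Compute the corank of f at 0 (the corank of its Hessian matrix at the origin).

2

Hessian at 0 has rank 0.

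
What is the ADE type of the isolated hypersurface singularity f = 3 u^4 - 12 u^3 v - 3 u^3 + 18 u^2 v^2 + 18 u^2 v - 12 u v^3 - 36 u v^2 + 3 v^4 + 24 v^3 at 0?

The Hessian of f at 0 has rank 0. Corank 2; j^3 = -3*(u - 2*v)^3 is a perfect cube, so E-series; the 4-jet and mu = 6 give E_6.

E_6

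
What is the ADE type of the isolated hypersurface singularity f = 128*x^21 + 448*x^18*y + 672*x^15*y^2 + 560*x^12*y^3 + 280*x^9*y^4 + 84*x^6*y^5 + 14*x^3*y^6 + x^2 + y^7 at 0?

The Hessian of f at 0 is [[2, 0], [0, 0]] with rank 1, so corank 1. A Groebner basis of the Jacobian ideal J(f) in C{x,y} is {y^6, x}; counting standard monomials gives mu = 6. Corank 1: A-series; mu = 6 gives A_6.

A_6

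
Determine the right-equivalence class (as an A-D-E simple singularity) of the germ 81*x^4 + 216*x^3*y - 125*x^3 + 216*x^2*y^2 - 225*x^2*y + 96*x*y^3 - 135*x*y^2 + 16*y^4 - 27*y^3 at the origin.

The Hessian of f at 0 has rank 0. Corank 2; j^3 = -(5*x + 3*y)^3 is a perfect cube, so E-series; the 4-jet and mu = 6 give E_6.

E6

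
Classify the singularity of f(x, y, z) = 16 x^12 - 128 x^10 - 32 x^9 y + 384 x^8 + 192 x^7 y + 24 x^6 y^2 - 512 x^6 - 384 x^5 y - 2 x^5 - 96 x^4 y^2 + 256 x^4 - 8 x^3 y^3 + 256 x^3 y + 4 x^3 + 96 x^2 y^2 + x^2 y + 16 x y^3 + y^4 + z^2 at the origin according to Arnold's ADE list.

D_{5}

The Hessian of f at 0 is [[0, 0, 0], [0, 0, 0], [0, 0, 2]] with rank 1, so corank 2. A Groebner basis of the Jacobian ideal J(f) in C{x,y,z} is {x*y^2, -x*y/16 + y^3, x^2 + x*y/4, z}; counting standard monomials gives mu = 5. Corank 2; j^3 = x^2*(4*x + y) has shape L^2 M (L != M), so D-series; mu = 5 gives D_5.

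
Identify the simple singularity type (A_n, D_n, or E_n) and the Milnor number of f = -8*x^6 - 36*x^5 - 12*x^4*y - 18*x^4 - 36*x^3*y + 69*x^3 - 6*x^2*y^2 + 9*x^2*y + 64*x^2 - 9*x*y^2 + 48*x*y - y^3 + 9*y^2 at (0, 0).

Type A_2, Milnor number mu = 2.

The Hessian of f at 0 is [[128, 48], [48, 18]] with rank 1, so corank 1. A Groebner basis of the Jacobian ideal J(f) in C{x,y} is {y^2, x + 3*y/8}; counting standard monomials gives mu = 2. Corank 1: A-series; mu = 2 gives A_2.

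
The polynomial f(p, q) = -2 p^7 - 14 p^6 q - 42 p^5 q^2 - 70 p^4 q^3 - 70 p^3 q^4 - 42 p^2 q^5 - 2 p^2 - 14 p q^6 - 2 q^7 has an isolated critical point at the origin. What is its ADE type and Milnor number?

Type A6, Milnor number mu = 6.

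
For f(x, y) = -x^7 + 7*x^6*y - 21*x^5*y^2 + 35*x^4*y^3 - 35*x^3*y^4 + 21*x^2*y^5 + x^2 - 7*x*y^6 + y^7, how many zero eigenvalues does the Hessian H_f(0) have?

Hessian at 0 has rank 1.

1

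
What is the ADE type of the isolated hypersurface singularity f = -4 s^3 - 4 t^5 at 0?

The Hessian of f at 0 is [[0, 0], [0, 0]] with rank 0, so corank 2. A Groebner basis of the Jacobian ideal J(f) in C{s,t} is {t^4, s^2}; counting standard monomials gives mu = 8. Corank 2; j^3 = -4*s^3 is a perfect cube, so E-series; the 5-jet and mu = 8 give E_8.

E_{8}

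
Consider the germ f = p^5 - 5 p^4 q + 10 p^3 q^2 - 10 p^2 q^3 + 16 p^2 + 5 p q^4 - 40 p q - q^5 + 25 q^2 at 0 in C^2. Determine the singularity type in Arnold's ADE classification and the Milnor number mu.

Type A_{4}, Milnor number mu = 4.

The Hessian of f at 0 has rank 1. Corank 1: A-series; mu = 4 gives A_4.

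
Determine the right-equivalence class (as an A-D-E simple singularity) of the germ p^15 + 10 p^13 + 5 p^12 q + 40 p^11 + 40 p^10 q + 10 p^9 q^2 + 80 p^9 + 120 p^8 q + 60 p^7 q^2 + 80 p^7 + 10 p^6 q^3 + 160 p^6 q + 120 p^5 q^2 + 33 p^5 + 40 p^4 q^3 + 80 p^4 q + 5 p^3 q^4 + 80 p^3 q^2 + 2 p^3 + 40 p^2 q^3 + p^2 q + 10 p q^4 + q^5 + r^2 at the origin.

D_{6}

The Hessian of f at 0 has rank 1. Corank 2; j^3 = p^2*(2*p + q) has shape L^2 M (L != M), so D-series; mu = 6 gives D_6.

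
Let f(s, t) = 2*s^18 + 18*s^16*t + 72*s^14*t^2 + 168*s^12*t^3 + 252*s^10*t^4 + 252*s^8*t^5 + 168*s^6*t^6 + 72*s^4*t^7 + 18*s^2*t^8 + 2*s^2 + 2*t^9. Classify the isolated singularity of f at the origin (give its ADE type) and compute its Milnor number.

The Hessian of f at 0 is [[4, 0], [0, 0]] with rank 1, so corank 1. A Groebner basis of the Jacobian ideal J(f) in C{s,t} is {t^8, s}; counting standard monomials gives mu = 8. Corank 1: A-series; mu = 8 gives A_8.

Type A8, Milnor number mu = 8.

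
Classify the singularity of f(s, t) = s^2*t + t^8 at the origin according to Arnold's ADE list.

D_{9}

The Hessian of f at 0 has rank 0. Corank 2; j^3 = s^2*t has shape L^2 M (L != M), so D-series; mu = 9 gives D_9.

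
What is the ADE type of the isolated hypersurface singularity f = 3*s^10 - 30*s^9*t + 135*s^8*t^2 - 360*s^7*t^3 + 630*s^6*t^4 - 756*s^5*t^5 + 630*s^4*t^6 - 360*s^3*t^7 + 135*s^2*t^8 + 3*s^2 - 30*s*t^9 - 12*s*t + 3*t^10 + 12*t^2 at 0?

A9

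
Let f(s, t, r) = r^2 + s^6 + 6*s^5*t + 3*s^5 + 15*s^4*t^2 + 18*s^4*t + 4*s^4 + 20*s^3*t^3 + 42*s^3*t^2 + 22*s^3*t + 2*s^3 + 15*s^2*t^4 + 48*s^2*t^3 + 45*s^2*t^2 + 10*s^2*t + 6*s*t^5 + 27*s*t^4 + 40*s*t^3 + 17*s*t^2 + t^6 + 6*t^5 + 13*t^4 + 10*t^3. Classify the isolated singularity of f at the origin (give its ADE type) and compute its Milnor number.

Type D4, Milnor number mu = 4.

The Hessian of f at 0 has rank 1. Corank 2; j^3 = (s + 2*t)*(2*s^2 + 6*s*t + 5*t^2) splits into three distinct lines over C (the quadratic factor has nonzero discriminant), so D_4.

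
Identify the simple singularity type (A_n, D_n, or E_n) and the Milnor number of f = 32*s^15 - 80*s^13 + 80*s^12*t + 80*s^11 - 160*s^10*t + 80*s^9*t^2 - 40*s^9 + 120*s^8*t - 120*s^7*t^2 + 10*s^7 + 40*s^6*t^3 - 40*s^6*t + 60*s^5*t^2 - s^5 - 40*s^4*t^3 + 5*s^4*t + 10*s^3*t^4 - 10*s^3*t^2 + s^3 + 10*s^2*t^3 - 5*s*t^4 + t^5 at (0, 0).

The Hessian of f at 0 has rank 0. Corank 2; j^3 = s^3 is a perfect cube, so E-series; the 5-jet and mu = 8 give E_8.

Type E_{8}, Milnor number mu = 8.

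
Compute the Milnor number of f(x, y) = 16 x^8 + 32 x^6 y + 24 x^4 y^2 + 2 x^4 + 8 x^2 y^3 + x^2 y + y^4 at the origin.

The Hessian of f at 0 is [[0, 0], [0, 0]] with rank 0, so corank 2. A Groebner basis of the Jacobian ideal J(f) in C{x,y} is {x^3, x^2/4 + y^3, x*y}; counting standard monomials gives mu = 5. Corank 2; j^3 = x^2*y has shape L^2 M (L != M), so D-series; mu = 5 gives D_5.

5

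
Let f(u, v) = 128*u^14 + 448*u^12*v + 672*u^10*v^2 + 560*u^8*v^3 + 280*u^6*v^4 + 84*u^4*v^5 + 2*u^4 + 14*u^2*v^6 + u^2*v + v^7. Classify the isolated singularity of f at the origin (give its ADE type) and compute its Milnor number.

The Hessian of f at 0 is [[0, 0], [0, 0]] with rank 0, so corank 2. A Groebner basis of the Jacobian ideal J(f) in C{u,v} is {u^2/7 + v^6, u^3, u*v}; counting standard monomials gives mu = 8. Corank 2; j^3 = u^2*v has shape L^2 M (L != M), so D-series; mu = 8 gives D_8.

Type D_8, Milnor number mu = 8.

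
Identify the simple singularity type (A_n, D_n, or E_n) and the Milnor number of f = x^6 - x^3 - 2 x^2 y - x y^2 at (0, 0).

Type D7, Milnor number mu = 7.

The Hessian of f at 0 is [[0, 0], [0, 0]] with rank 0, so corank 2. A Groebner basis of the Jacobian ideal J(f) in C{x,y} is {x*y/6 + y^5 + y^2/6, x*y^2 + y^3, x^2 + x*y}; counting standard monomials gives mu = 7. Corank 2; j^3 = -x*(x + y)^2 has shape L^2 M (L != M), so D-series; mu = 7 gives D_7.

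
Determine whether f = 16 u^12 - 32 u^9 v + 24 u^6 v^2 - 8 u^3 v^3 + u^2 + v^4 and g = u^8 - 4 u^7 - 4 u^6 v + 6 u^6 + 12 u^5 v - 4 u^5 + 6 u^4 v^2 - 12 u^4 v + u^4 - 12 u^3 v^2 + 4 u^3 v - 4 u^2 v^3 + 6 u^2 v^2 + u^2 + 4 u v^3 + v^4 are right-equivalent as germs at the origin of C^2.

The Hessian of f at 0 is [[2, 0], [0, 0]] with rank 1, so corank 1. A Groebner basis of the Jacobian ideal J(f) in C{u,v} is {v^3, u}; counting standard monomials gives mu = 3. Corank 1: A-series; mu = 3 gives A_3. The Hessian of g at 0 is [[2, 0], [0, 0]] with rank 1, so corank 1. A Groebner basis of the Jacobian ideal J(g) in C{u,v} is {v^3, u}; counting standard monomials gives mu = 3. Corank 1: A-series; mu = 3 gives A_3. Both have type A_3, hence right-equivalent.

Yes.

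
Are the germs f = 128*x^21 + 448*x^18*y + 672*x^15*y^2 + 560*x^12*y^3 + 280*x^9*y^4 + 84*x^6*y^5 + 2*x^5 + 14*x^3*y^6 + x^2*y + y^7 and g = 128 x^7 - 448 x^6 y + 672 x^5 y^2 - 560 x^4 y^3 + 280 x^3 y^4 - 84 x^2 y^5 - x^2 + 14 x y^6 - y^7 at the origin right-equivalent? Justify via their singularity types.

No.

The Hessian of f at 0 is [[0, 0], [0, 0]] with rank 0, so corank 2. A Groebner basis of the Jacobian ideal J(f) in C{x,y} is {x^2/7 + y^6, x^3, x*y}; counting standard monomials gives mu = 8. Corank 2; j^3 = x^2*y has shape L^2 M (L != M), so D-series; mu = 8 gives D_8. The Hessian of g at 0 is [[-2, 0], [0, 0]] with rank 1, so corank 1. A Groebner basis of the Jacobian ideal J(g) in C{x,y} is {y^6, x}; counting standard monomials gives mu = 6. Corank 1: A-series; mu = 6 gives A_6. f is D_8 but g is A_6, hence not right-equivalent.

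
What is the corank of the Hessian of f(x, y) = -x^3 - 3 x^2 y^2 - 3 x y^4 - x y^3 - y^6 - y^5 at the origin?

2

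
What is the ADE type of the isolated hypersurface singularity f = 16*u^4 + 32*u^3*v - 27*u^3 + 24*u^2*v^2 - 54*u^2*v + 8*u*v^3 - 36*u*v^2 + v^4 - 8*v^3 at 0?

E_{6}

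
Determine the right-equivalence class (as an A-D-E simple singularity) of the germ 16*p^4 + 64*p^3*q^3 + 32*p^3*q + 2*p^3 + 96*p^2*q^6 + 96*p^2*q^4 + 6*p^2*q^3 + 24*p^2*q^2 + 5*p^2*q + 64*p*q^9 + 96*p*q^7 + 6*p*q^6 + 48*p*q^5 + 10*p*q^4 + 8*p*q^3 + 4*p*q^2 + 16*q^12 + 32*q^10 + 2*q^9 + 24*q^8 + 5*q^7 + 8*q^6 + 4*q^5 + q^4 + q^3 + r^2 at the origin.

D_5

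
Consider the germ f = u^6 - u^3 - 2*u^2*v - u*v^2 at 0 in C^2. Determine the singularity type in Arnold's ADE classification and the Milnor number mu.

Type D7, Milnor number mu = 7.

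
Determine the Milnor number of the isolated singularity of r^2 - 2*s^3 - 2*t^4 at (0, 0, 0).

6

The Hessian of f at 0 has rank 1. Corank 2; j^3 = -2*s^3 is a perfect cube, so E-series; the 4-jet and mu = 6 give E_6.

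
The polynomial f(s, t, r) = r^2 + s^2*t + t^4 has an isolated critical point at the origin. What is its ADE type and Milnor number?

Type D5, Milnor number mu = 5.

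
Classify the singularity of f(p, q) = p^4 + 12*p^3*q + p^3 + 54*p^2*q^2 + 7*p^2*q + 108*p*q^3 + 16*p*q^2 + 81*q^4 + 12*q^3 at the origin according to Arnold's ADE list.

The Hessian of f at 0 has rank 0. Corank 2; j^3 = (p + 2*q)^2*(p + 3*q) has shape L^2 M (L != M), so D-series; mu = 5 gives D_5.

D5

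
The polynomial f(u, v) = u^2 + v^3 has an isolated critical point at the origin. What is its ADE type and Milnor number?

The Hessian of f at 0 has rank 1. Corank 1: A-series; mu = 2 gives A_2.

Type A2, Milnor number mu = 2.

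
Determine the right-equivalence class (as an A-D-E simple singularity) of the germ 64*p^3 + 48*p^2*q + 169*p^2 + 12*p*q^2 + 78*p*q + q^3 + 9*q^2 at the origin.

A_{2}

The Hessian of f at 0 is [[338, 78], [78, 18]] with rank 1, so corank 1. A Groebner basis of the Jacobian ideal J(f) in C{p,q} is {q^2, p + 3*q/13}; counting standard monomials gives mu = 2. Corank 1: A-series; mu = 2 gives A_2.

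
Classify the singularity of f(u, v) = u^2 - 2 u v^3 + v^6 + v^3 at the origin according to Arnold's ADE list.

The Hessian of f at 0 is [[2, 0], [0, 0]] with rank 1, so corank 1. A Groebner basis of the Jacobian ideal J(f) in C{u,v} is {v^2, u}; counting standard monomials gives mu = 2. Corank 1: A-series; mu = 2 gives A_2.

A2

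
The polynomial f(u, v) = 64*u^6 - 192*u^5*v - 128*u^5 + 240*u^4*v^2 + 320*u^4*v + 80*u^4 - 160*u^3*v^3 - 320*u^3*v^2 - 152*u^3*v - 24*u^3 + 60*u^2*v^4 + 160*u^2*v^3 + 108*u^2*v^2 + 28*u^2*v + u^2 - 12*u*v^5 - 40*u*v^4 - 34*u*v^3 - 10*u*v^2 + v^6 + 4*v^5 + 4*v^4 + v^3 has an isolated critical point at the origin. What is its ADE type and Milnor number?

Type A_2, Milnor number mu = 2.

The Hessian of f at 0 has rank 1. Corank 1: A-series; mu = 2 gives A_2.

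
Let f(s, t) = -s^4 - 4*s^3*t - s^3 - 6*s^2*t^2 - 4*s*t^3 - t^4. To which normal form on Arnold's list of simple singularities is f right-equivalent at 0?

E_6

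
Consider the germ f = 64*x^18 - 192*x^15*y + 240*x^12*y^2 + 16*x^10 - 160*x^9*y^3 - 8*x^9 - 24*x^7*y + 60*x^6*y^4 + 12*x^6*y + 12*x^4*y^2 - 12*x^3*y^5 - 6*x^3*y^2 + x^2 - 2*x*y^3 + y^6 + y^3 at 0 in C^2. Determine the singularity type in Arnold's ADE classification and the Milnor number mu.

The Hessian of f at 0 has rank 1. Corank 1: A-series; mu = 2 gives A_2.

Type A2, Milnor number mu = 2.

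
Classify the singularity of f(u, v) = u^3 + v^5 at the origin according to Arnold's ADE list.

E_8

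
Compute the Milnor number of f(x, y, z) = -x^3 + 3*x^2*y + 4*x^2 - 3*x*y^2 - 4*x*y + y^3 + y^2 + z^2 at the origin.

2

The Hessian of f at 0 has rank 2. Corank 1: A-series; mu = 2 gives A_2.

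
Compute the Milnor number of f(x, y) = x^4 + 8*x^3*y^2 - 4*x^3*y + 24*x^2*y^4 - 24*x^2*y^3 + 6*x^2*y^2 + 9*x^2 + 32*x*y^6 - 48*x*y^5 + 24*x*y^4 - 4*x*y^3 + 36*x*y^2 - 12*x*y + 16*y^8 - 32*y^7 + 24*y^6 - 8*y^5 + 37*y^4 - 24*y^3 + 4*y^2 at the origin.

The Hessian of f at 0 has rank 1. Corank 1: A-series; mu = 3 gives A_3.

3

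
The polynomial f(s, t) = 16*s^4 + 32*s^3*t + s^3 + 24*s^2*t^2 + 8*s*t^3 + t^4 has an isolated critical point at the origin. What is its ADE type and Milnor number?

Type E_6, Milnor number mu = 6.

The Hessian of f at 0 has rank 0. Corank 2; j^3 = s^3 is a perfect cube, so E-series; the 4-jet and mu = 6 give E_6.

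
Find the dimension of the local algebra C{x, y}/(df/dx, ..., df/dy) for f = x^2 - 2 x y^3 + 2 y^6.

5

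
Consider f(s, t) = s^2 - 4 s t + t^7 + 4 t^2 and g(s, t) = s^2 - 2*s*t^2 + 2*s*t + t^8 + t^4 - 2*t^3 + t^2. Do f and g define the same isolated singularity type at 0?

No.

The Hessian of f at 0 is [[2, -4], [-4, 8]] with rank 1, so corank 1. A Groebner basis of the Jacobian ideal J(f) in C{s,t} is {t^6, s - 2*t}; counting standard monomials gives mu = 6. Corank 1: A-series; mu = 6 gives A_6. The Hessian of g at 0 is [[2, 2], [2, 2]] with rank 1, so corank 1. A Groebner basis of the Jacobian ideal J(g) in C{s,t} is {s^4 - 6*s^3 - 14*s^2*t - 11*s^2 - 14*s*t - 3*s - 3*t, s^3*t + 3*s^3 + 6*s^2*t + 4*s^2 + 5*s*t + s + t, -s + t^2 - t}; counting standard monomials gives mu = 7. Corank 1: A-series; mu = 7 gives A_7. f is A_6 but g is A_7, hence not right-equivalent.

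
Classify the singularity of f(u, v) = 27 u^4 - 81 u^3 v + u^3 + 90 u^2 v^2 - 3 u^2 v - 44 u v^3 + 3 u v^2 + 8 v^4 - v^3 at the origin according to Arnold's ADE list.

E_7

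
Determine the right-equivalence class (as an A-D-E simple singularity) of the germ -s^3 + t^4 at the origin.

The Hessian of f at 0 has rank 0. Corank 2; j^3 = -s^3 is a perfect cube, so E-series; the 4-jet and mu = 6 give E_6.

E_{6}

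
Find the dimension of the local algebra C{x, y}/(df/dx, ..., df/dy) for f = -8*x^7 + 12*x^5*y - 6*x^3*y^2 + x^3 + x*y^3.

7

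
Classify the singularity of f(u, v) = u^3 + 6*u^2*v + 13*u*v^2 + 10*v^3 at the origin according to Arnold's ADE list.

D4

The Hessian of f at 0 is [[0, 0], [0, 0]] with rank 0, so corank 2. A Groebner basis of the Jacobian ideal J(f) in C{u,v} is {v^3, u^2 - 11*v^2/3, u*v + 2*v^2}; counting standard monomials gives mu = 4. Corank 2; j^3 = (u + 2*v)*(u^2 + 4*u*v + 5*v^2) splits into three distinct lines over C (the quadratic factor has nonzero discriminant), so D_4.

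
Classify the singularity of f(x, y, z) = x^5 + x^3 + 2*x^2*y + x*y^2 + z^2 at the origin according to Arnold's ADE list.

The Hessian of f at 0 is [[0, 0, 0], [0, 0, 0], [0, 0, 2]] with rank 1, so corank 2. A Groebner basis of the Jacobian ideal J(f) in C{x,y,z} is {x*y/5 + y^4 + y^2/5, x*y^2 + y^3, x^2 + x*y, z}; counting standard monomials gives mu = 6. Corank 2; j^3 = x*(x + y)^2 has shape L^2 M (L != M), so D-series; mu = 6 gives D_6.

D6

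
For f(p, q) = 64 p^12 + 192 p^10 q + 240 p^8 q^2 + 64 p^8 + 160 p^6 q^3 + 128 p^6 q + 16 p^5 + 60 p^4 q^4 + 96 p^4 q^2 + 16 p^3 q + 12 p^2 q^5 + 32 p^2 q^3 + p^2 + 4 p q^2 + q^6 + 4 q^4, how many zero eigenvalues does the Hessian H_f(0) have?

The Hessian at 0 is [[2, 0], [0, 0]] of rank 1; hence corank 1.

1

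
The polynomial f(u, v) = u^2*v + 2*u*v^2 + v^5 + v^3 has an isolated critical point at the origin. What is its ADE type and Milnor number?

Type D_6, Milnor number mu = 6.

The Hessian of f at 0 is [[0, 0], [0, 0]] with rank 0, so corank 2. A Groebner basis of the Jacobian ideal J(f) in C{u,v} is {u^2/5 + v^4 - v^2/5, u^3 + v^3, u*v + v^2}; counting standard monomials gives mu = 6. Corank 2; j^3 = v*(u + v)^2 has shape L^2 M (L != M), so D-series; mu = 6 gives D_6.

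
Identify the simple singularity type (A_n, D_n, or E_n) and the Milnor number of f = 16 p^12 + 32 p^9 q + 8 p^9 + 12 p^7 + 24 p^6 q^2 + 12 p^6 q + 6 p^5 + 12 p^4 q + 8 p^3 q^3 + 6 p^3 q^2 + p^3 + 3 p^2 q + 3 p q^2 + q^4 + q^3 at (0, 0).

The Hessian of f at 0 has rank 0. Corank 2; j^3 = (p + q)^3 is a perfect cube, so E-series; the 4-jet and mu = 6 give E_6.

Type E_6, Milnor number mu = 6.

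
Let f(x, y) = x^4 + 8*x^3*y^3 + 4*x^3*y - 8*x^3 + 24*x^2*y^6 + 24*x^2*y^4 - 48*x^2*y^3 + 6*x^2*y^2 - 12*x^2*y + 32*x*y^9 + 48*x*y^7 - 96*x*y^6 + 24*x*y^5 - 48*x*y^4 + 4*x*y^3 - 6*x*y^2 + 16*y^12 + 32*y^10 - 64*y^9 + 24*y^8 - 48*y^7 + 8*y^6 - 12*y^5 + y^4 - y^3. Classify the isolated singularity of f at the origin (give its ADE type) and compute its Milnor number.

Type E_6, Milnor number mu = 6.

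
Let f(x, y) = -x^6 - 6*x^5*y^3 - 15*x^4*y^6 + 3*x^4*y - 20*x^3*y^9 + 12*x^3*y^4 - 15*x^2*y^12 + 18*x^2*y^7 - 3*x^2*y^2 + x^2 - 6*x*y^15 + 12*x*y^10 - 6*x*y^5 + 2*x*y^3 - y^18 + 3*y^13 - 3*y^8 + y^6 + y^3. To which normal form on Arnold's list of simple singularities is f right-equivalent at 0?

A_2

The Hessian of f at 0 has rank 1. Corank 1: A-series; mu = 2 gives A_2.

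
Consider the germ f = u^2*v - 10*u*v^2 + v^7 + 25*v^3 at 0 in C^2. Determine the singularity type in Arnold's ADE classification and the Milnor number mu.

The Hessian of f at 0 has rank 0. Corank 2; j^3 = v*(u - 5*v)^2 has shape L^2 M (L != M), so D-series; mu = 8 gives D_8.

Type D8, Milnor number mu = 8.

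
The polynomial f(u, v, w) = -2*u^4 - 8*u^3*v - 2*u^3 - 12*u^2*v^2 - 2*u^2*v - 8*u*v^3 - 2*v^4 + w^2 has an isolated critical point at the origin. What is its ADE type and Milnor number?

Type D_{5}, Milnor number mu = 5.

The Hessian of f at 0 is [[0, 0, 0], [0, 0, 0], [0, 0, 2]] with rank 1, so corank 2. A Groebner basis of the Jacobian ideal J(f) in C{u,v,w} is {u*v^2, -u*v/4 + v^3, u^2 + u*v, w}; counting standard monomials gives mu = 5. Corank 2; j^3 = -2*u^2*(u + v) has shape L^2 M (L != M), so D-series; mu = 5 gives D_5.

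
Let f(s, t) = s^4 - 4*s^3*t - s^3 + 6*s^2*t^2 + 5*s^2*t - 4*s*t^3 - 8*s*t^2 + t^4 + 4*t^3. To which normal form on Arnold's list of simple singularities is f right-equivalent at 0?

D_5

The Hessian of f at 0 has rank 0. Corank 2; j^3 = -(s - 2*t)^2*(s - t) has shape L^2 M (L != M), so D-series; mu = 5 gives D_5.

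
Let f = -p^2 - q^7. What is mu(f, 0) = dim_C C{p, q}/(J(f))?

6

The Hessian of f at 0 has rank 1. Corank 1: A-series; mu = 6 gives A_6.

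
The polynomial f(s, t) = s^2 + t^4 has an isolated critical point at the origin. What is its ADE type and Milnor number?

The Hessian of f at 0 is [[2, 0], [0, 0]] with rank 1, so corank 1. A Groebner basis of the Jacobian ideal J(f) in C{s,t} is {t^3, s}; counting standard monomials gives mu = 3. Corank 1: A-series; mu = 3 gives A_3.

Type A_{3}, Milnor number mu = 3.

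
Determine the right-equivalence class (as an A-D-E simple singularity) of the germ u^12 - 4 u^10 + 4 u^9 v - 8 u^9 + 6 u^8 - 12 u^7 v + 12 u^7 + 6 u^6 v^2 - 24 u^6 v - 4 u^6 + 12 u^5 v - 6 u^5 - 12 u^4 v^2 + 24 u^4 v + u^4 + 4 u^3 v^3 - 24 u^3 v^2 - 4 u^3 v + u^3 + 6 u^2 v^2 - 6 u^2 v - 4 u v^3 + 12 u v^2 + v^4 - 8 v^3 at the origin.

E_6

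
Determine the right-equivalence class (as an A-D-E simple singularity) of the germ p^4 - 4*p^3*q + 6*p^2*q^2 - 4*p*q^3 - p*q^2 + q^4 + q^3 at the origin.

The Hessian of f at 0 has rank 0. Corank 2; j^3 = -q^2*(p - q) has shape L^2 M (L != M), so D-series; mu = 5 gives D_5.

D_{5}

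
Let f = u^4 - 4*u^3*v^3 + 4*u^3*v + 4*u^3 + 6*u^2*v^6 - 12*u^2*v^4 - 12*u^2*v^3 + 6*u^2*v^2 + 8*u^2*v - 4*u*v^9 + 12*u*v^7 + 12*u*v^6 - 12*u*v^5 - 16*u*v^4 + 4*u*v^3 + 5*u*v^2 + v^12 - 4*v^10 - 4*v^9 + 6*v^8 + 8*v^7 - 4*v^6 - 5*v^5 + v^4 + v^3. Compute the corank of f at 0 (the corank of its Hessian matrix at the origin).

2

Hessian at 0 has rank 0.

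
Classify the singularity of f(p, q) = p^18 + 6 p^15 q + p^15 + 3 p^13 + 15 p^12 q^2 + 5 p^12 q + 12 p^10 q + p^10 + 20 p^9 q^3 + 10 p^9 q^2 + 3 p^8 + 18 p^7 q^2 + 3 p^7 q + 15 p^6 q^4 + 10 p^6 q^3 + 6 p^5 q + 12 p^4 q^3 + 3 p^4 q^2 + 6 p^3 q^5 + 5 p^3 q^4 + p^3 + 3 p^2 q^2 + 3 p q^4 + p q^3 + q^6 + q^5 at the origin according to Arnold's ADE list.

The Hessian of f at 0 has rank 0. Corank 2; j^3 = p^3 is a perfect cube, so E-series; the 4-jet and mu = 7 give E_7.

E_{7}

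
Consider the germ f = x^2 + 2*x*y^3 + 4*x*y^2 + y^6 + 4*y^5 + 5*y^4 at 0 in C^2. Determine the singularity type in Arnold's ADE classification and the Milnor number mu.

Type A_{3}, Milnor number mu = 3.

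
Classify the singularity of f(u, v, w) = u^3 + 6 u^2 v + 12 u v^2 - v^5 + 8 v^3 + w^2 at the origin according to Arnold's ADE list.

E8

The Hessian of f at 0 has rank 1. Corank 2; j^3 = (u + 2*v)^3 is a perfect cube, so E-series; the 5-jet and mu = 8 give E_8.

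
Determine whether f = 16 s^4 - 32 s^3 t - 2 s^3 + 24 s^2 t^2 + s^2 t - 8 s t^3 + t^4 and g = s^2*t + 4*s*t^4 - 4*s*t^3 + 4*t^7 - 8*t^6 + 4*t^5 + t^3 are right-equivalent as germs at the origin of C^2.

No.

The Hessian of f at 0 is [[0, 0], [0, 0]] with rank 0, so corank 2. A Groebner basis of the Jacobian ideal J(f) in C{s,t} is {s*t^2, s*t/8 + t^3, s^2 - s*t/2}; counting standard monomials gives mu = 5. Corank 2; j^3 = -s^2*(2*s - t) has shape L^2 M (L != M), so D-series; mu = 5 gives D_5. The Hessian of g at 0 is [[0, 0], [0, 0]] with rank 0, so corank 2. A Groebner basis of the Jacobian ideal J(g) in C{s,t} is {t^3, s^2 + 3*t^2, s*t}; counting standard monomials gives mu = 4. Corank 2; j^3 = t*(s^2 + t^2) splits into three distinct lines over C (the quadratic factor has nonzero discriminant), so D_4. f is D_5 but g is D_4, hence not right-equivalent.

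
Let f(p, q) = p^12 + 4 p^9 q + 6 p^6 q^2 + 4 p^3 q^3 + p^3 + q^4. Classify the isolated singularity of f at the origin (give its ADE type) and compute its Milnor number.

The Hessian of f at 0 is [[0, 0], [0, 0]] with rank 0, so corank 2. A Groebner basis of the Jacobian ideal J(f) in C{p,q} is {q^3, p^2}; counting standard monomials gives mu = 6. Corank 2; j^3 = p^3 is a perfect cube, so E-series; the 4-jet and mu = 6 give E_6.

Type E_{6}, Milnor number mu = 6.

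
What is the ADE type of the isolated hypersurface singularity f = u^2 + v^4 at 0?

A_{3}

The Hessian of f at 0 has rank 1. Corank 1: A-series; mu = 3 gives A_3.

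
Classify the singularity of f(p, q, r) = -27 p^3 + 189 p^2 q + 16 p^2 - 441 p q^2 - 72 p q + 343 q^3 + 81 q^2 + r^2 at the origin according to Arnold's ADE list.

A2

The Hessian of f at 0 has rank 2. Corank 1: A-series; mu = 2 gives A_2.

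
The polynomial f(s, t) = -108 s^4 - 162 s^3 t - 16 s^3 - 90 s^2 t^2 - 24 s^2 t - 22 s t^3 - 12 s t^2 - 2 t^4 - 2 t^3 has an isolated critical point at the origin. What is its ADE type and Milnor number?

The Hessian of f at 0 is [[0, 0], [0, 0]] with rank 0, so corank 2. A Groebner basis of the Jacobian ideal J(f) in C{s,t} is {256*s^2/3 + 256*s*t/3 + t^4 - 8*t^3/9 + 64*t^2/3, s^3 + 20*s^2/3 + 20*s*t/3 + t^3/18 + 5*t^2/3, s^2*t - 88*s^2/9 - 88*s*t/9 - 4*t^3/27 - 22*t^2/9, 32*s^2/3 + s*t^2 + 32*s*t/3 + 7*t^3/18 + 8*t^2/3}; counting standard monomials gives mu = 7. Corank 2; j^3 = -2*(2*s + t)^3 is a perfect cube, so E-series; the 4-jet and mu = 7 give E_7.

Type E_{7}, Milnor number mu = 7.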